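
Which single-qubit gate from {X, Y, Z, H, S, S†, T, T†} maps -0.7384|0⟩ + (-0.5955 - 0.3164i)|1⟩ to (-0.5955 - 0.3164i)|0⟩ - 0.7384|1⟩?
X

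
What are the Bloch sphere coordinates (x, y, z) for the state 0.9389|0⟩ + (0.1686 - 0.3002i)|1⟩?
(0.3166, -0.5637, 0.763)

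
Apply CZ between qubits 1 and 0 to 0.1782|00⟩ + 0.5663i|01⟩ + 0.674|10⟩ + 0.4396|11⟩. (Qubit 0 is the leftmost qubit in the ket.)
0.1782|00⟩ + 0.5663i|01⟩ + 0.674|10⟩ - 0.4396|11⟩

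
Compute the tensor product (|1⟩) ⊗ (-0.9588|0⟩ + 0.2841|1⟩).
-0.9588|10⟩ + 0.2841|11⟩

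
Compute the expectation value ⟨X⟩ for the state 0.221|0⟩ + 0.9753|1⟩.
0.4311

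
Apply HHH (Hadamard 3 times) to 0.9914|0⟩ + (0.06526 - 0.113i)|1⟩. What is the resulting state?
(0.7472 - 0.0799i)|0⟩ + (0.6549 + 0.0799i)|1⟩

H² = I, so H^3 = H: a single Hadamard. With (a, b) = (0.9914, (0.06526 - 0.113i)), H gives ((a + b)/√2, (a − b)/√2) = ((0.7472 - 0.0799i), (0.6549 + 0.0799i)).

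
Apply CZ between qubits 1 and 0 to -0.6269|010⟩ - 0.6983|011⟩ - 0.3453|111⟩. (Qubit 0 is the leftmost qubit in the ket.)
-0.6269|010⟩ - 0.6983|011⟩ + 0.3453|111⟩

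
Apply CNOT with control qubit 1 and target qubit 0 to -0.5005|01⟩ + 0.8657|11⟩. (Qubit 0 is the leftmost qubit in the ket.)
0.8657|01⟩ - 0.5005|11⟩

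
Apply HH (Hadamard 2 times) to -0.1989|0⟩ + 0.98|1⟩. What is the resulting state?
-0.1989|0⟩ + 0.98|1⟩

H² = I, so an even number of Hadamards cancels: H^2 = I and the state is unchanged.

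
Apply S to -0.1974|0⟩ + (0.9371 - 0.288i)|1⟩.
-0.1974|0⟩ + (0.288 + 0.9371i)|1⟩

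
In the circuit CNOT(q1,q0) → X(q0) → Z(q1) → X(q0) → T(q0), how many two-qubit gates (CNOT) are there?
1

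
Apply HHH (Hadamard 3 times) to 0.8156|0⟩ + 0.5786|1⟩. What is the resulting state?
0.9858|0⟩ + 0.1676|1⟩

H² = I, so H^3 = H: a single Hadamard. With (a, b) = (0.8156, 0.5786), H gives ((a + b)/√2, (a − b)/√2) = (0.9858, 0.1676).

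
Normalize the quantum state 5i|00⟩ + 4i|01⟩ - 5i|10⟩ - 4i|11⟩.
0.5522i|00⟩ + 0.4417i|01⟩ - 0.5522i|10⟩ - 0.4417i|11⟩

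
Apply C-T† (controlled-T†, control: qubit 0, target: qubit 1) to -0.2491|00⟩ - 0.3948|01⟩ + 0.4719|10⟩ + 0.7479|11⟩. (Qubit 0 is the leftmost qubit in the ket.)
-0.2491|00⟩ - 0.3948|01⟩ + 0.4719|10⟩ + (0.5288 - 0.5288i)|11⟩

C-T† leaves the control-|0⟩ kets |00⟩, |01⟩ unchanged and applies T† to qubit 1 on the control-|1⟩ pair (|10⟩, |11⟩).
T† = [[1, 0], [0, (1/√2 - (1/√2)i)]].
With a = amp(|10⟩) = 0.4719 and b = amp(|11⟩) = 0.7479:
new amp(|10⟩) = (1)·a = 0.4719
new amp(|11⟩) = (1/√2 - (1/√2)i)·b = (0.5288 - 0.5288i)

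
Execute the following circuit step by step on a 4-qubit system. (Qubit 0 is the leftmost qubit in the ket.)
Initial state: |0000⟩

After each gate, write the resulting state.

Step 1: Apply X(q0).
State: |1000⟩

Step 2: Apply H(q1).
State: 1/√2|1000⟩ + 1/√2|1100⟩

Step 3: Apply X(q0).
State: 1/√2|0000⟩ + 1/√2|0100⟩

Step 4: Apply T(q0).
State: 1/√2|0000⟩ + 1/√2|0100⟩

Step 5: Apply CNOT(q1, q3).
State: 1/√2|0000⟩ + 1/√2|0101⟩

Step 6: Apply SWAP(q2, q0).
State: 1/√2|0000⟩ + 1/√2|0101⟩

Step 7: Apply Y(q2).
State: (1/√2)i|0010⟩ + (1/√2)i|0111⟩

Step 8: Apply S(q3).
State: (1/√2)i|0010⟩ - 1/√2|0111⟩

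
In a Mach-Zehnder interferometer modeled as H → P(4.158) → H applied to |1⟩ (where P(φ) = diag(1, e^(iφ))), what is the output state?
(0.7632 + 0.4251i)|0⟩ + (0.2368 - 0.4251i)|1⟩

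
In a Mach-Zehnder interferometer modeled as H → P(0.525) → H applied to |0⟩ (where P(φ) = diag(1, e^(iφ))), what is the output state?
(0.9327 + 0.2506i)|0⟩ + (0.06734 - 0.2506i)|1⟩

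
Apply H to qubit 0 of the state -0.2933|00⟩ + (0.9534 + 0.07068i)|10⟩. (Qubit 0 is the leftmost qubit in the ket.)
(0.4668 + 0.04998i)|00⟩ + (-0.8816 - 0.04998i)|10⟩

H on qubit 0 mixes each pair of kets that differ only in qubit 0: amplitudes (a, b) of (|…0…⟩, |…1…⟩) become ((a + b)/√2, (a − b)/√2). Kets absent from the input have amplitude 0.
(|00⟩, |10⟩): (a, b) = (-0.2933, (0.9534 + 0.07068i)) → ((0.4668 + 0.04998i), (-0.8816 - 0.04998i))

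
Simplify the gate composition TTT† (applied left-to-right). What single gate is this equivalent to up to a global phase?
T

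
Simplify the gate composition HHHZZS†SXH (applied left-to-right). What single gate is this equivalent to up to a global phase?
Z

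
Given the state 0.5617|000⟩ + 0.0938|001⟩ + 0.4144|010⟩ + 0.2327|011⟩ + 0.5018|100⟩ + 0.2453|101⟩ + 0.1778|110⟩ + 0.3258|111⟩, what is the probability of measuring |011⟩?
0.05415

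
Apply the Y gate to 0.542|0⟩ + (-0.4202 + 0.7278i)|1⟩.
(0.7278 + 0.4202i)|0⟩ + 0.542i|1⟩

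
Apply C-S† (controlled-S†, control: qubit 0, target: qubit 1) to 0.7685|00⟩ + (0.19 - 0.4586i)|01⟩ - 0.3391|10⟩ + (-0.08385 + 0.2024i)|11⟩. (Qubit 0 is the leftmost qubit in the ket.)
0.7685|00⟩ + (0.19 - 0.4586i)|01⟩ - 0.3391|10⟩ + (0.2024 + 0.08385i)|11⟩

C-S† leaves the control-|0⟩ kets |00⟩, |01⟩ unchanged and applies S† to qubit 1 on the control-|1⟩ pair (|10⟩, |11⟩).
S† = [[1, 0], [0, -i]].
With a = amp(|10⟩) = -0.3391 and b = amp(|11⟩) = (-0.08385 + 0.2024i):
new amp(|10⟩) = (1)·a = -0.3391
new amp(|11⟩) = (-i)·b = (0.2024 + 0.08385i)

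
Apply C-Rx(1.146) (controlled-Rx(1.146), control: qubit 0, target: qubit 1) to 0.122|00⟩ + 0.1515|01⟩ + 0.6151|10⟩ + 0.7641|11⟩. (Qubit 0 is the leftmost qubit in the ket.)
0.122|00⟩ + 0.1515|01⟩ + (0.5169 - 0.4143i)|10⟩ + (0.6421 - 0.3335i)|11⟩

C-Rx(1.146) leaves the control-|0⟩ kets |00⟩, |01⟩ unchanged and applies Rx(1.146) to qubit 1 on the control-|1⟩ pair (|10⟩, |11⟩).
Rx(1.146) = [[cos(θ/2), −i·sin(θ/2)], [−i·sin(θ/2), cos(θ/2)]]; θ = 1.146, cos(θ/2) ≈ 0.840278, sin(θ/2) ≈ 0.542155.
With a = amp(|10⟩) = 0.6151 and b = amp(|11⟩) = 0.7641:
new amp(|10⟩) = (0.840278)·a + (-0.542155i)·b = (0.5169 - 0.4143i)
new amp(|11⟩) = (-0.542155i)·a + (0.840278)·b = (0.6421 - 0.3335i)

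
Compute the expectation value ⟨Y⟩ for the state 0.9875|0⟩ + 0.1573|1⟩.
0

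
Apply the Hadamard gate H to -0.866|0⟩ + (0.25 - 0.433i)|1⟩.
(-0.4356 - 0.3062i)|0⟩ + (-0.7891 + 0.3062i)|1⟩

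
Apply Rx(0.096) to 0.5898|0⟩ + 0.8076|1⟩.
(0.5891 - 0.03875i)|0⟩ + (0.8067 - 0.0283i)|1⟩

Rx(0.096) = [[cos(θ/2), −i·sin(θ/2)], [−i·sin(θ/2), cos(θ/2)]]; θ = 0.096, cos(θ/2) ≈ 0.998848, sin(θ/2) ≈ 0.0479816.
With a = amp(|0⟩) = 0.5898 and b = amp(|1⟩) = 0.8076:
new amp(|0⟩) = (0.998848)·a + (-0.0479816i)·b = (0.5891 - 0.03875i)
new amp(|1⟩) = (-0.0479816i)·a + (0.998848)·b = (0.8067 - 0.0283i)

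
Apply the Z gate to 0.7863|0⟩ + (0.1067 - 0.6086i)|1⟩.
0.7863|0⟩ + (-0.1067 + 0.6086i)|1⟩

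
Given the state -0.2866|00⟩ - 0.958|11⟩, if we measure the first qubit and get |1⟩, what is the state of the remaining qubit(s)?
-|1⟩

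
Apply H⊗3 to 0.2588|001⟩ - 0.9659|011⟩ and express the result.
-0.25|000⟩ + 0.25|001⟩ + 0.433|010⟩ - 0.433|011⟩ - 0.25|100⟩ + 0.25|101⟩ + 0.433|110⟩ - 0.433|111⟩

H⊗3 gives amp(|y⟩) = (1/2√2) Σ_x (−1)^(x·y) amp(|x⟩), where x·y is the number of positions in which both x and y have a 1.
|000⟩: (0.2588 - 0.9659)/(2√2) = -0.25
|001⟩: (-0.2588 + 0.9659)/(2√2) = 0.25
|010⟩: (0.2588 + 0.9659)/(2√2) = 0.433
|011⟩: (-0.2588 - 0.9659)/(2√2) = -0.433
|100⟩: (0.2588 - 0.9659)/(2√2) = -0.25
|101⟩: (-0.2588 + 0.9659)/(2√2) = 0.25
|110⟩: (0.2588 + 0.9659)/(2√2) = 0.433
|111⟩: (-0.2588 - 0.9659)/(2√2) = -0.433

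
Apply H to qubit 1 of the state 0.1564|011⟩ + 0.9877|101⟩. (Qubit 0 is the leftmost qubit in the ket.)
0.1106|001⟩ - 0.1106|011⟩ + 0.6984|101⟩ + 0.6984|111⟩

H on qubit 1 mixes each pair of kets that differ only in qubit 1: amplitudes (a, b) of (|…0…⟩, |…1…⟩) become ((a + b)/√2, (a − b)/√2). Kets absent from the input have amplitude 0.
(|001⟩, |011⟩): (a, b) = (0, 0.1564) → (0.1106, -0.1106)
(|101⟩, |111⟩): (a, b) = (0.9877, 0) → (0.6984, 0.6984)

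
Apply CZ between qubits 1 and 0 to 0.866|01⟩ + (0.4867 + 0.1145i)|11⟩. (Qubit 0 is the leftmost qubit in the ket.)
0.866|01⟩ + (-0.4867 - 0.1145i)|11⟩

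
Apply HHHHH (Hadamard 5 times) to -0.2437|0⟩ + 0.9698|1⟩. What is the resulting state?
0.5134|0⟩ - 0.8581|1⟩

H² = I, so H^5 = H: a single Hadamard. With (a, b) = (-0.2437, 0.9698), H gives ((a + b)/√2, (a − b)/√2) = (0.5134, -0.8581).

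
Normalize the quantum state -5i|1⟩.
-i|1⟩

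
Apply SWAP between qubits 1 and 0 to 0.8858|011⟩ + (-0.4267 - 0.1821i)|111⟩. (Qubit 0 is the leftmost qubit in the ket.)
0.8858|101⟩ + (-0.4267 - 0.1821i)|111⟩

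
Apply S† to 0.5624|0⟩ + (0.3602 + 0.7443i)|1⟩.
0.5624|0⟩ + (0.7443 - 0.3602i)|1⟩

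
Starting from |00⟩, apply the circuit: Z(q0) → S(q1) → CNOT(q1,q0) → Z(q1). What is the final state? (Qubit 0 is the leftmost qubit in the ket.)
|00⟩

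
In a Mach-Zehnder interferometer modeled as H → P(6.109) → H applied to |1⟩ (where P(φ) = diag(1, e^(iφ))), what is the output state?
(0.007566 + 0.08665i)|0⟩ + (0.9924 - 0.08665i)|1⟩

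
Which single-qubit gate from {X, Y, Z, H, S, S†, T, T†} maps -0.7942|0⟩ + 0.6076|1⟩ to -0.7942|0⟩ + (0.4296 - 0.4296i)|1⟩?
T†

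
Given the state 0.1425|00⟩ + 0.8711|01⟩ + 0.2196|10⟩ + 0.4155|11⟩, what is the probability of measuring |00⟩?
0.02031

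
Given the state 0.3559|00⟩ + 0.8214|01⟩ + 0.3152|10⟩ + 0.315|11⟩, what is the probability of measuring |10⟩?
0.09935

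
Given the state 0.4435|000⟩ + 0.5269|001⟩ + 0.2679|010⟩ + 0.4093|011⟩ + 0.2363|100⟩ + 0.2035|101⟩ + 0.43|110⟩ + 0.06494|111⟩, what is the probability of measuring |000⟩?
0.1967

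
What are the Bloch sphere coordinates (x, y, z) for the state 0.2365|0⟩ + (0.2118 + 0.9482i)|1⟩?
(0.1002, 0.4485, -0.888)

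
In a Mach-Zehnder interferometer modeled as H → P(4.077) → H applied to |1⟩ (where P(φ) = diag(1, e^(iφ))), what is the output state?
(0.7967 + 0.4024i)|0⟩ + (0.2033 - 0.4024i)|1⟩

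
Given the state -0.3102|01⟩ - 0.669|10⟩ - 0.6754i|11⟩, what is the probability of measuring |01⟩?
0.09622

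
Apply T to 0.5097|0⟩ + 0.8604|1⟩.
0.5097|0⟩ + (0.6084 + 0.6084i)|1⟩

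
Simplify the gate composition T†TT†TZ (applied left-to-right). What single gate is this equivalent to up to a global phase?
Z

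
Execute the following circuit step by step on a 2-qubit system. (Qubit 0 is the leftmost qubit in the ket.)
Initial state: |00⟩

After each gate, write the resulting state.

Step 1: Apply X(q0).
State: |10⟩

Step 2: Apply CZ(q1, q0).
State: |10⟩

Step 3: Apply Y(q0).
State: -i|00⟩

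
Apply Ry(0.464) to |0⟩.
0.9732|0⟩ + 0.2299|1⟩

Ry(0.464) = [[cos(θ/2), −sin(θ/2)], [sin(θ/2), cos(θ/2)]]; θ = 0.464, cos(θ/2) ≈ 0.973208, sin(θ/2) ≈ 0.229924.
With a = amp(|0⟩) = 1 and b = amp(|1⟩) = 0:
new amp(|0⟩) = (0.973208)·a + (-0.229924)·b = 0.9732
new amp(|1⟩) = (0.229924)·a + (0.973208)·b = 0.2299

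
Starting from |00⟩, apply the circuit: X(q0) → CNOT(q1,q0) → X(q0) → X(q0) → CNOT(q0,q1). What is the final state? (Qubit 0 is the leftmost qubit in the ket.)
|11⟩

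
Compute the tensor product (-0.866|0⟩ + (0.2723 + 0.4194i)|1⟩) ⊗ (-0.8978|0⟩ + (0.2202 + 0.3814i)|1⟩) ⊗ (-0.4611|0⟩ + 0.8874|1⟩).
-0.3585|000⟩ + 0.6899|001⟩ + (0.08793 + 0.1523i)|010⟩ + (-0.1692 - 0.2931i)|011⟩ + (0.1127 + 0.1736i)|100⟩ + (-0.2169 - 0.3341i)|101⟩ + (0.04611 - 0.09047i)|110⟩ + (-0.08874 + 0.1741i)|111⟩

amp(|b₁b₂…⟩) = product of the factor amplitudes for bits b₁, b₂, …; only kets whose every factor amplitude is nonzero survive.
|000⟩: (-0.866)(-0.8978)(-0.4611) = -0.3585
|001⟩: (-0.866)(-0.8978)(0.8874) = 0.6899
|010⟩: (-0.866)(0.2202 + 0.3814i)(-0.4611) = (0.08793 + 0.1523i)
|011⟩: (-0.866)(0.2202 + 0.3814i)(0.8874) = (-0.1692 - 0.2931i)
|100⟩: (0.2723 + 0.4194i)(-0.8978)(-0.4611) = (0.1127 + 0.1736i)
|101⟩: (0.2723 + 0.4194i)(-0.8978)(0.8874) = (-0.2169 - 0.3341i)
|110⟩: (0.2723 + 0.4194i)(0.2202 + 0.3814i)(-0.4611) = (0.04611 - 0.09047i)
|111⟩: (0.2723 + 0.4194i)(0.2202 + 0.3814i)(0.8874) = (-0.08874 + 0.1741i)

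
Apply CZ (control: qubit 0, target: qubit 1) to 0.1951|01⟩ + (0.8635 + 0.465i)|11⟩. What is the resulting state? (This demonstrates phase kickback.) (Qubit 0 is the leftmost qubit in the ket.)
0.1951|01⟩ + (-0.8635 - 0.465i)|11⟩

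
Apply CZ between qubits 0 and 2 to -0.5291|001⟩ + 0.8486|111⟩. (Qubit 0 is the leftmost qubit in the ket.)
-0.5291|001⟩ - 0.8486|111⟩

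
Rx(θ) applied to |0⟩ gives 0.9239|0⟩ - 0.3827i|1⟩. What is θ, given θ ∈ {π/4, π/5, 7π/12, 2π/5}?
π/4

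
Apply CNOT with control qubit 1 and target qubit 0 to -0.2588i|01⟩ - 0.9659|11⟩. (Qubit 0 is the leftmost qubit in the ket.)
-0.9659|01⟩ - 0.2588i|11⟩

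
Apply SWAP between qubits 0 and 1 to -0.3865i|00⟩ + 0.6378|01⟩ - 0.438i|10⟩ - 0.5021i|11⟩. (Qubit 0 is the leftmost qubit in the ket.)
-0.3865i|00⟩ - 0.438i|01⟩ + 0.6378|10⟩ - 0.5021i|11⟩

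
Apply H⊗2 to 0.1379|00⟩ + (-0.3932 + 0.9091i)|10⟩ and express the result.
(-0.1277 + 0.4546i)|00⟩ + (-0.1277 + 0.4546i)|01⟩ + (0.2656 - 0.4546i)|10⟩ + (0.2656 - 0.4546i)|11⟩

H⊗2 gives amp(|y⟩) = (1/2) Σ_x (−1)^(x·y) amp(|x⟩), where x·y is the number of positions in which both x and y have a 1.
|00⟩: (0.1379 + (-0.3932 + 0.9091i))/2 = (-0.1277 + 0.4546i)
|01⟩: (0.1379 + (-0.3932 + 0.9091i))/2 = (-0.1277 + 0.4546i)
|10⟩: (0.1379 - (-0.3932 + 0.9091i))/2 = (0.2656 - 0.4546i)
|11⟩: (0.1379 - (-0.3932 + 0.9091i))/2 = (0.2656 - 0.4546i)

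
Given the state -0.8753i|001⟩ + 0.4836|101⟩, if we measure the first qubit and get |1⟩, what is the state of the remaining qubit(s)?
|01⟩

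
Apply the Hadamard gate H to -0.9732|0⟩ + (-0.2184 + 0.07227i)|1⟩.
(-0.8426 + 0.0511i)|0⟩ + (-0.5337 - 0.0511i)|1⟩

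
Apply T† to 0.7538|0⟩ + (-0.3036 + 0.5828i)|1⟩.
0.7538|0⟩ + (0.1974 + 0.6268i)|1⟩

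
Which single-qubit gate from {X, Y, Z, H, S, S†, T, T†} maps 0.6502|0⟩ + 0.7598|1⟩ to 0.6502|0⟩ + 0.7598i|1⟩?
S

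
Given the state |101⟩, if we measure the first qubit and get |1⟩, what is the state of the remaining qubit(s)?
|01⟩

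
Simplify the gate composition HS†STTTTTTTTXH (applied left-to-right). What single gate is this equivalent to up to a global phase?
Z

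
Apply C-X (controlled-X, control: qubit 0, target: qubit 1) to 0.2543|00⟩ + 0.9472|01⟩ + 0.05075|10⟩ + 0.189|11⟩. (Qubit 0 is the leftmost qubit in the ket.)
0.2543|00⟩ + 0.9472|01⟩ + 0.189|10⟩ + 0.05075|11⟩

C-X leaves the control-|0⟩ kets |00⟩, |01⟩ unchanged and applies X to qubit 1 on the control-|1⟩ pair (|10⟩, |11⟩).
X = [[0, 1], [1, 0]].
With a = amp(|10⟩) = 0.05075 and b = amp(|11⟩) = 0.189:
new amp(|10⟩) = (1)·b = 0.189
new amp(|11⟩) = (1)·a = 0.05075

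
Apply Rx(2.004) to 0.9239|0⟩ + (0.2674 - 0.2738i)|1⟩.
(0.2669 - 0.2253i)|0⟩ + (0.144 - 0.9259i)|1⟩

Rx(2.004) = [[cos(θ/2), −i·sin(θ/2)], [−i·sin(θ/2), cos(θ/2)]]; θ = 2.004, cos(θ/2) ≈ 0.538618, sin(θ/2) ≈ 0.84255.
With a = amp(|0⟩) = 0.9239 and b = amp(|1⟩) = (0.2674 - 0.2738i):
new amp(|0⟩) = (0.538618)·a + (-0.84255i)·b = (0.2669 - 0.2253i)
new amp(|1⟩) = (-0.84255i)·a + (0.538618)·b = (0.144 - 0.9259i)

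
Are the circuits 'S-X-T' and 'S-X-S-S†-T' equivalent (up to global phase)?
Yes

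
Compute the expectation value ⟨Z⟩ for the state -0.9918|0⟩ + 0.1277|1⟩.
0.9674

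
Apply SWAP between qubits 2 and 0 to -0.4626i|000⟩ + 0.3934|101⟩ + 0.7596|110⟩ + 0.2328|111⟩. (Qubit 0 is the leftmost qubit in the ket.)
-0.4626i|000⟩ + 0.7596|011⟩ + 0.3934|101⟩ + 0.2328|111⟩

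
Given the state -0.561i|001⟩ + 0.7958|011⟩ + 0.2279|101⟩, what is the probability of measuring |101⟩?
0.05194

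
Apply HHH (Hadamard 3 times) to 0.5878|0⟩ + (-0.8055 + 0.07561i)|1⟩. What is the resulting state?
(-0.1539 + 0.05346i)|0⟩ + (0.9852 - 0.05346i)|1⟩

H² = I, so H^3 = H: a single Hadamard. With (a, b) = (0.5878, (-0.8055 + 0.07561i)), H gives ((a + b)/√2, (a − b)/√2) = ((-0.1539 + 0.05346i), (0.9852 - 0.05346i)).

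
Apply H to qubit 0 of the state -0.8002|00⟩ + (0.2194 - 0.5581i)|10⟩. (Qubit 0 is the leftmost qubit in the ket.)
(-0.4107 - 0.3946i)|00⟩ + (-0.721 + 0.3946i)|10⟩

H on qubit 0 mixes each pair of kets that differ only in qubit 0: amplitudes (a, b) of (|…0…⟩, |…1…⟩) become ((a + b)/√2, (a − b)/√2). Kets absent from the input have amplitude 0.
(|00⟩, |10⟩): (a, b) = (-0.8002, (0.2194 - 0.5581i)) → ((-0.4107 - 0.3946i), (-0.721 + 0.3946i))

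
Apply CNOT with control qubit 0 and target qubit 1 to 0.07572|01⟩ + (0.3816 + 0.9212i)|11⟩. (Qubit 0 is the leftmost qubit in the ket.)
0.07572|01⟩ + (0.3816 + 0.9212i)|10⟩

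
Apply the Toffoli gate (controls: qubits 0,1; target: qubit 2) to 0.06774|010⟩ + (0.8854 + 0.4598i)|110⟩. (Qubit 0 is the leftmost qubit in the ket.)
0.06774|010⟩ + (0.8854 + 0.4598i)|111⟩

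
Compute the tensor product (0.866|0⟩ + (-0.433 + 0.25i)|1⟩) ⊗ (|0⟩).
0.866|00⟩ + (-0.433 + 0.25i)|10⟩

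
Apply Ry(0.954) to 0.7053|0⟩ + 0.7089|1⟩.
0.3011|0⟩ + 0.9536|1⟩

Ry(0.954) = [[cos(θ/2), −sin(θ/2)], [sin(θ/2), cos(θ/2)]]; θ = 0.954, cos(θ/2) ≈ 0.888376, sin(θ/2) ≈ 0.459116.
With a = amp(|0⟩) = 0.7053 and b = amp(|1⟩) = 0.7089:
new amp(|0⟩) = (0.888376)·a + (-0.459116)·b = 0.3011
new amp(|1⟩) = (0.459116)·a + (0.888376)·b = 0.9536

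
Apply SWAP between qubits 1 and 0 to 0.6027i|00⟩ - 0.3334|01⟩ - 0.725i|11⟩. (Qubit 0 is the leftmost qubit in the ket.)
0.6027i|00⟩ - 0.3334|10⟩ - 0.725i|11⟩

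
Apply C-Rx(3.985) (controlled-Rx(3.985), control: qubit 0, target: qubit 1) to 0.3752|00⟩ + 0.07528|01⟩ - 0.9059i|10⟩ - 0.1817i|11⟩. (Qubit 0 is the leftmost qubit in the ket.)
0.3752|00⟩ + 0.07528|01⟩ + (-0.1658 + 0.3708i)|10⟩ + (-0.8265 + 0.07437i)|11⟩

C-Rx(3.985) leaves the control-|0⟩ kets |00⟩, |01⟩ unchanged and applies Rx(3.985) to qubit 1 on the control-|1⟩ pair (|10⟩, |11⟩).
Rx(3.985) = [[cos(θ/2), −i·sin(θ/2)], [−i·sin(θ/2), cos(θ/2)]]; θ = 3.985, cos(θ/2) ≈ -0.409315, sin(θ/2) ≈ 0.912393.
With a = amp(|10⟩) = -0.9059i and b = amp(|11⟩) = -0.1817i:
new amp(|10⟩) = (-0.409315)·a + (-0.912393i)·b = (-0.1658 + 0.3708i)
new amp(|11⟩) = (-0.912393i)·a + (-0.409315)·b = (-0.8265 + 0.07437i)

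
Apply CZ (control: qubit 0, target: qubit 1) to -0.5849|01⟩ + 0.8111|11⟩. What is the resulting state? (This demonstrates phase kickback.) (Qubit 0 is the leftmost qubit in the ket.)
-0.5849|01⟩ - 0.8111|11⟩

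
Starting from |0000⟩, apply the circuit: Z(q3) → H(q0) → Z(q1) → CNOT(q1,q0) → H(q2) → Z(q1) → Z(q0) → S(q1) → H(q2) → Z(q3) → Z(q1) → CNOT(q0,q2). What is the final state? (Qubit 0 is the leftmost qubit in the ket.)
1/√2|0000⟩ - 1/√2|1010⟩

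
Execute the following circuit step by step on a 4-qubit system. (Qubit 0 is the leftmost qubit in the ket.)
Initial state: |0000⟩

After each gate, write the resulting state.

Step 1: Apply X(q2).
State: |0010⟩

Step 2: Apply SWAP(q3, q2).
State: |0001⟩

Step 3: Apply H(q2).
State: 1/√2|0001⟩ + 1/√2|0011⟩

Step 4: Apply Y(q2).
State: -(1/√2)i|0001⟩ + (1/√2)i|0011⟩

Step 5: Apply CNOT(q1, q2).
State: -(1/√2)i|0001⟩ + (1/√2)i|0011⟩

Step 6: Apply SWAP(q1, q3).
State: -(1/√2)i|0100⟩ + (1/√2)i|0110⟩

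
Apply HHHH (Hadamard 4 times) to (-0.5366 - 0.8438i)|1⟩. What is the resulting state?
(-0.5366 - 0.8438i)|1⟩

H² = I, so an even number of Hadamards cancels: H^4 = I and the state is unchanged.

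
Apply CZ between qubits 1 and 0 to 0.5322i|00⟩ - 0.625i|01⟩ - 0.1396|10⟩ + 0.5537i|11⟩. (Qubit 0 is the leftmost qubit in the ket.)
0.5322i|00⟩ - 0.625i|01⟩ - 0.1396|10⟩ - 0.5537i|11⟩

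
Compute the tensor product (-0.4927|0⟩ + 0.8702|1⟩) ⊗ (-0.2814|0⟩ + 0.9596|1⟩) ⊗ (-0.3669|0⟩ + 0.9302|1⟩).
-0.05087|000⟩ + 0.129|001⟩ + 0.1735|010⟩ - 0.4398|011⟩ + 0.08984|100⟩ - 0.2278|101⟩ - 0.3064|110⟩ + 0.7768|111⟩

amp(|b₁b₂…⟩) = product of the factor amplitudes for bits b₁, b₂, …; only kets whose every factor amplitude is nonzero survive.
|000⟩: (-0.4927)(-0.2814)(-0.3669) = -0.05087
|001⟩: (-0.4927)(-0.2814)(0.9302) = 0.129
|010⟩: (-0.4927)(0.9596)(-0.3669) = 0.1735
|011⟩: (-0.4927)(0.9596)(0.9302) = -0.4398
|100⟩: (0.8702)(-0.2814)(-0.3669) = 0.08984
|101⟩: (0.8702)(-0.2814)(0.9302) = -0.2278
|110⟩: (0.8702)(0.9596)(-0.3669) = -0.3064
|111⟩: (0.8702)(0.9596)(0.9302) = 0.7768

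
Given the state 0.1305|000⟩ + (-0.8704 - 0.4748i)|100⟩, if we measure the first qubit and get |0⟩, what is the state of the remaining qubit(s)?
|00⟩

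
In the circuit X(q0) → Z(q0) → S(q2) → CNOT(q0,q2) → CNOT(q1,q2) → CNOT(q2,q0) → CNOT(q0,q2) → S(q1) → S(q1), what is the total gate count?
9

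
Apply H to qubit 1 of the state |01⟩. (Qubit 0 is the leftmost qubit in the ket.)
1/√2|00⟩ - 1/√2|01⟩

H on qubit 1 mixes each pair of kets that differ only in qubit 1: amplitudes (a, b) of (|…0…⟩, |…1…⟩) become ((a + b)/√2, (a − b)/√2). Kets absent from the input have amplitude 0.
(|00⟩, |01⟩): (a, b) = (0, 1) → (1/√2, -1/√2)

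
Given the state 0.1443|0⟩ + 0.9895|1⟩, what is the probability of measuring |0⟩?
0.02082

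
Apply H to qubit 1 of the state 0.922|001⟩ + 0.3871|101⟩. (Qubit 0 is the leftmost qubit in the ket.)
0.652|001⟩ + 0.652|011⟩ + 0.2737|101⟩ + 0.2737|111⟩

H on qubit 1 mixes each pair of kets that differ only in qubit 1: amplitudes (a, b) of (|…0…⟩, |…1…⟩) become ((a + b)/√2, (a − b)/√2). Kets absent from the input have amplitude 0.
(|001⟩, |011⟩): (a, b) = (0.922, 0) → (0.652, 0.652)
(|101⟩, |111⟩): (a, b) = (0.3871, 0) → (0.2737, 0.2737)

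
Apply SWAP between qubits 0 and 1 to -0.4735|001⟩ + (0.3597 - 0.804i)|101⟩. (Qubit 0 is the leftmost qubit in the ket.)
-0.4735|001⟩ + (0.3597 - 0.804i)|011⟩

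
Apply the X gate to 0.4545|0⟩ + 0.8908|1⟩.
0.8908|0⟩ + 0.4545|1⟩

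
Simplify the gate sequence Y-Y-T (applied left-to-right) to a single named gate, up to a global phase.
T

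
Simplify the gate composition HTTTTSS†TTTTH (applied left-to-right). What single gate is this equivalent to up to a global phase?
I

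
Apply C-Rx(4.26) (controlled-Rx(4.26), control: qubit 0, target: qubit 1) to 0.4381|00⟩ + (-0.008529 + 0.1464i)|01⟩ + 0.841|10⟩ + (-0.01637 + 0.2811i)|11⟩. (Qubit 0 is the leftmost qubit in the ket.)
0.4381|00⟩ + (-0.008529 + 0.1464i)|01⟩ + (-0.2079 + 0.01388i)|10⟩ + (0.008684 - 0.862i)|11⟩

C-Rx(4.26) leaves the control-|0⟩ kets |00⟩, |01⟩ unchanged and applies Rx(4.26) to qubit 1 on the control-|1⟩ pair (|10⟩, |11⟩).
Rx(4.26) = [[cos(θ/2), −i·sin(θ/2)], [−i·sin(θ/2), cos(θ/2)]]; θ = 4.26, cos(θ/2) ≈ -0.530511, sin(θ/2) ≈ 0.847678.
With a = amp(|10⟩) = 0.841 and b = amp(|11⟩) = (-0.01637 + 0.2811i):
new amp(|10⟩) = (-0.530511)·a + (-0.847678i)·b = (-0.2079 + 0.01388i)
new amp(|11⟩) = (-0.847678i)·a + (-0.530511)·b = (0.008684 - 0.862i)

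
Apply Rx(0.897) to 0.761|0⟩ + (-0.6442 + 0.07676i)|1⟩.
(0.719 + 0.2793i)|0⟩ + (-0.5805 - 0.2608i)|1⟩

Rx(0.897) = [[cos(θ/2), −i·sin(θ/2)], [−i·sin(θ/2), cos(θ/2)]]; θ = 0.897, cos(θ/2) ≈ 0.901099, sin(θ/2) ≈ 0.433614.
With a = amp(|0⟩) = 0.761 and b = amp(|1⟩) = (-0.6442 + 0.07676i):
new amp(|0⟩) = (0.901099)·a + (-0.433614i)·b = (0.719 + 0.2793i)
new amp(|1⟩) = (-0.433614i)·a + (0.901099)·b = (-0.5805 - 0.2608i)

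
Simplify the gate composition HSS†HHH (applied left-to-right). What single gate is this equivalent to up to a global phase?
I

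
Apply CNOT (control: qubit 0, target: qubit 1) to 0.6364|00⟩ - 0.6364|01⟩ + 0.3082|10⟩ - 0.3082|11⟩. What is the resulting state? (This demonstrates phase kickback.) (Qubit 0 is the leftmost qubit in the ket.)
0.6364|00⟩ - 0.6364|01⟩ - 0.3082|10⟩ + 0.3082|11⟩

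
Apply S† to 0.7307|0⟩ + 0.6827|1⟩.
0.7307|0⟩ - 0.6827i|1⟩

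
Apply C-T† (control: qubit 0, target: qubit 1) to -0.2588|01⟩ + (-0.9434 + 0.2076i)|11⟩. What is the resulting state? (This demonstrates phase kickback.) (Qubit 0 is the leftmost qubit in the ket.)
-0.2588|01⟩ + (-0.5203 + 0.8139i)|11⟩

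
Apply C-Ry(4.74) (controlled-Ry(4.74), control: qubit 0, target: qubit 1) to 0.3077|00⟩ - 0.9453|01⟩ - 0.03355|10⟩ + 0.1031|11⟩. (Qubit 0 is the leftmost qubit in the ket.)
0.3077|00⟩ - 0.9453|01⟩ - 0.04784|10⟩ - 0.0973|11⟩

C-Ry(4.74) leaves the control-|0⟩ kets |00⟩, |01⟩ unchanged and applies Ry(4.74) to qubit 1 on the control-|1⟩ pair (|10⟩, |11⟩).
Ry(4.74) = [[cos(θ/2), −sin(θ/2)], [sin(θ/2), cos(θ/2)]]; θ = 4.74, cos(θ/2) ≈ -0.716801, sin(θ/2) ≈ 0.697278.
With a = amp(|10⟩) = -0.03355 and b = amp(|11⟩) = 0.1031:
new amp(|10⟩) = (-0.716801)·a + (-0.697278)·b = -0.04784
new amp(|11⟩) = (0.697278)·a + (-0.716801)·b = -0.0973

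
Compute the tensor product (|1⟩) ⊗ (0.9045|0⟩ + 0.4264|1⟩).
0.9045|10⟩ + 0.4264|11⟩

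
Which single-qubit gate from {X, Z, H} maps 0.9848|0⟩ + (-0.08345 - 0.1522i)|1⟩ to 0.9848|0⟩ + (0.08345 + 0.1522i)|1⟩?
Z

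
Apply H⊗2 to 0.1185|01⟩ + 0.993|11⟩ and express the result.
0.5558|00⟩ - 0.5558|01⟩ - 0.4373|10⟩ + 0.4373|11⟩

H⊗2 gives amp(|y⟩) = (1/2) Σ_x (−1)^(x·y) amp(|x⟩), where x·y is the number of positions in which both x and y have a 1.
|00⟩: (0.1185 + 0.993)/2 = 0.5558
|01⟩: (-0.1185 - 0.993)/2 = -0.5558
|10⟩: (0.1185 - 0.993)/2 = -0.4373
|11⟩: (-0.1185 + 0.993)/2 = 0.4373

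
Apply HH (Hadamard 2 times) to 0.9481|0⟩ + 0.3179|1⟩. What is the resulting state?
0.9481|0⟩ + 0.3179|1⟩

H² = I, so an even number of Hadamards cancels: H^2 = I and the state is unchanged.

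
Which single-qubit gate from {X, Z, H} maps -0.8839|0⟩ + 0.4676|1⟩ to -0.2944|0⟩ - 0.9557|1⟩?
H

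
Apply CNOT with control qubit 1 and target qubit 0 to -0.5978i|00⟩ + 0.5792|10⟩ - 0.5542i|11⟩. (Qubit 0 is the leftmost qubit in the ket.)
-0.5978i|00⟩ - 0.5542i|01⟩ + 0.5792|10⟩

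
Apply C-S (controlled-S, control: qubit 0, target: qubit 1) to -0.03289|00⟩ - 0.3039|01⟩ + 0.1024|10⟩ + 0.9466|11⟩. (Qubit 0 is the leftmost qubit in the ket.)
-0.03289|00⟩ - 0.3039|01⟩ + 0.1024|10⟩ + 0.9466i|11⟩

C-S leaves the control-|0⟩ kets |00⟩, |01⟩ unchanged and applies S to qubit 1 on the control-|1⟩ pair (|10⟩, |11⟩).
S = [[1, 0], [0, i]].
With a = amp(|10⟩) = 0.1024 and b = amp(|11⟩) = 0.9466:
new amp(|10⟩) = (1)·a = 0.1024
new amp(|11⟩) = (i)·b = 0.9466i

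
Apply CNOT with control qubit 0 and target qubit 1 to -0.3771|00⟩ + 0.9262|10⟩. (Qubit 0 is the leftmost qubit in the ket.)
-0.3771|00⟩ + 0.9262|11⟩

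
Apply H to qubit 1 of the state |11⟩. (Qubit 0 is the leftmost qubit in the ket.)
1/√2|10⟩ - 1/√2|11⟩

H on qubit 1 mixes each pair of kets that differ only in qubit 1: amplitudes (a, b) of (|…0…⟩, |…1…⟩) become ((a + b)/√2, (a − b)/√2). Kets absent from the input have amplitude 0.
(|10⟩, |11⟩): (a, b) = (0, 1) → (1/√2, -1/√2)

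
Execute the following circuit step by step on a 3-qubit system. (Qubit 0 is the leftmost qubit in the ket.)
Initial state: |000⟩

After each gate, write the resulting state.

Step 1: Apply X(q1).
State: |010⟩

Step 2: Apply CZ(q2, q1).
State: |010⟩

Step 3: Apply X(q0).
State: |110⟩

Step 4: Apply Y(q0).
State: -i|010⟩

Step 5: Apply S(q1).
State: |010⟩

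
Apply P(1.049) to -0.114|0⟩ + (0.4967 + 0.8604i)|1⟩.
-0.114|0⟩ + (-0.4983 + 0.8595i)|1⟩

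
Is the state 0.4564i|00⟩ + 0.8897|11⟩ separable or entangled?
Entangled

Writing the state as a|00⟩ + b|01⟩ + c|10⟩ + d|11⟩, it is a product state iff ad − bc = 0.
Here (a, b, c, d) = (0.4564i, 0, 0, 0.8897): ad − bc = (0.4564i)(0.8897) − (0)(0) = 0.4061i ≠ 0, so the state is entangled.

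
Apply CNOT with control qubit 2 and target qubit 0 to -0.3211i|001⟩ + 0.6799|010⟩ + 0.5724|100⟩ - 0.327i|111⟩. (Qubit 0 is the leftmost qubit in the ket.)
0.6799|010⟩ - 0.327i|011⟩ + 0.5724|100⟩ - 0.3211i|101⟩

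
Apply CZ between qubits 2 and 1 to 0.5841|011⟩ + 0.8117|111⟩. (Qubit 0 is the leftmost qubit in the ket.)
-0.5841|011⟩ - 0.8117|111⟩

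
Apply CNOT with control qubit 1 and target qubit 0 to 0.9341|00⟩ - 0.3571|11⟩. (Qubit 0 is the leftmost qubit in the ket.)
0.9341|00⟩ - 0.3571|01⟩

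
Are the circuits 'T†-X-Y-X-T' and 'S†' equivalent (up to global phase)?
No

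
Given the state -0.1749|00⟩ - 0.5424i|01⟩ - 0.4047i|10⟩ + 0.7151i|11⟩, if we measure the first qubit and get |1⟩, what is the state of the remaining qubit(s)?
-0.4925i|0⟩ + 0.8703i|1⟩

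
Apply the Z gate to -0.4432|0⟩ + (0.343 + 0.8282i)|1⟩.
-0.4432|0⟩ + (-0.343 - 0.8282i)|1⟩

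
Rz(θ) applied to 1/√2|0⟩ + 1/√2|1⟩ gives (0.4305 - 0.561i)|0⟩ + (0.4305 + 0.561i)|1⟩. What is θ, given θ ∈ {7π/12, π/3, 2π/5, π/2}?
7π/12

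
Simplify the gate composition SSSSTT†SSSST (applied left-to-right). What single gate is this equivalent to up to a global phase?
T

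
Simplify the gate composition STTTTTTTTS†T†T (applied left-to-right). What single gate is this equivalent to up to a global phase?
I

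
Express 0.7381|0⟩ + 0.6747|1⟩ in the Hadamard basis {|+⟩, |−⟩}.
0.999|+⟩ + 0.04483|−⟩

With |ψ⟩ = α|0⟩ + β|1⟩, the Hadamard-basis coefficients are ⟨+|ψ⟩ = (α + β)/√2 and ⟨−|ψ⟩ = (α − β)/√2.
Here α = 0.7381, β = 0.6747: (α + β)/√2 = 0.999, (α − β)/√2 = 0.04483.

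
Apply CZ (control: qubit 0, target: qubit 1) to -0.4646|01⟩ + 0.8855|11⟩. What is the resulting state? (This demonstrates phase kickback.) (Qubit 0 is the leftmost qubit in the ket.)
-0.4646|01⟩ - 0.8855|11⟩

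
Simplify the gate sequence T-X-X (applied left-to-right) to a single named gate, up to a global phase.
T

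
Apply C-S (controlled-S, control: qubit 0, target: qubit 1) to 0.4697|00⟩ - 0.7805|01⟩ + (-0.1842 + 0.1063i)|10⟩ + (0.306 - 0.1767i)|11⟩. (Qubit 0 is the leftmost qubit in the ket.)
0.4697|00⟩ - 0.7805|01⟩ + (-0.1842 + 0.1063i)|10⟩ + (0.1767 + 0.306i)|11⟩

C-S leaves the control-|0⟩ kets |00⟩, |01⟩ unchanged and applies S to qubit 1 on the control-|1⟩ pair (|10⟩, |11⟩).
S = [[1, 0], [0, i]].
With a = amp(|10⟩) = (-0.1842 + 0.1063i) and b = amp(|11⟩) = (0.306 - 0.1767i):
new amp(|10⟩) = (1)·a = (-0.1842 + 0.1063i)
new amp(|11⟩) = (i)·b = (0.1767 + 0.306i)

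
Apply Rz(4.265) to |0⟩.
(-0.5326 - 0.8463i)|0⟩

Rz(4.265) = [[e^(−iθ/2), 0], [0, e^(iθ/2)]] with e^(±iθ/2) = cos(θ/2) ± i·sin(θ/2); θ = 4.265, cos(θ/2) ≈ -0.532629, sin(θ/2) ≈ 0.846349.
With a = amp(|0⟩) = 1 and b = amp(|1⟩) = 0:
new amp(|0⟩) = (-0.532629 - 0.846349i)·a = (-0.5326 - 0.8463i)
new amp(|1⟩) = (-0.532629 + 0.846349i)·b = 0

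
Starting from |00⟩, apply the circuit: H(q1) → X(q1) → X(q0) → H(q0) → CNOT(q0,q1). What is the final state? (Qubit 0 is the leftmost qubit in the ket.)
1/2|00⟩ + 1/2|01⟩ - 1/2|10⟩ - 1/2|11⟩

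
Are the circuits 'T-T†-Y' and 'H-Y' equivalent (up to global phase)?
No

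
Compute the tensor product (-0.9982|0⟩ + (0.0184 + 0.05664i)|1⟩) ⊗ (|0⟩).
-0.9982|00⟩ + (0.0184 + 0.05664i)|10⟩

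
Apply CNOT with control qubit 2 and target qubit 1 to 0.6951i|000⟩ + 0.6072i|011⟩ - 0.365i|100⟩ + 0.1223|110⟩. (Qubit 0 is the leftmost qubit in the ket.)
0.6951i|000⟩ + 0.6072i|001⟩ - 0.365i|100⟩ + 0.1223|110⟩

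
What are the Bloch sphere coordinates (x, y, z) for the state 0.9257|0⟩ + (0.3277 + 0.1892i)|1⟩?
(0.6067, 0.3503, 0.7137)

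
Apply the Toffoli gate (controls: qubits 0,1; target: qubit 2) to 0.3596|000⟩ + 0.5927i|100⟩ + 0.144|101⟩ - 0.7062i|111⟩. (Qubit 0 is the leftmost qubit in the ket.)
0.3596|000⟩ + 0.5927i|100⟩ + 0.144|101⟩ - 0.7062i|110⟩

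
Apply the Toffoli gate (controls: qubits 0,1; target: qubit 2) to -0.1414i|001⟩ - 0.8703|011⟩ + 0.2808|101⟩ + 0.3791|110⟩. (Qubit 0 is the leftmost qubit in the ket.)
-0.1414i|001⟩ - 0.8703|011⟩ + 0.2808|101⟩ + 0.3791|111⟩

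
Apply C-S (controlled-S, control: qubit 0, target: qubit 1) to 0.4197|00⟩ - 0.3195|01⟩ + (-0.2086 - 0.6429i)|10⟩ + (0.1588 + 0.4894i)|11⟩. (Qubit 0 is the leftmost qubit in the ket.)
0.4197|00⟩ - 0.3195|01⟩ + (-0.2086 - 0.6429i)|10⟩ + (-0.4894 + 0.1588i)|11⟩

C-S leaves the control-|0⟩ kets |00⟩, |01⟩ unchanged and applies S to qubit 1 on the control-|1⟩ pair (|10⟩, |11⟩).
S = [[1, 0], [0, i]].
With a = amp(|10⟩) = (-0.2086 - 0.6429i) and b = amp(|11⟩) = (0.1588 + 0.4894i):
new amp(|10⟩) = (1)·a = (-0.2086 - 0.6429i)
new amp(|11⟩) = (i)·b = (-0.4894 + 0.1588i)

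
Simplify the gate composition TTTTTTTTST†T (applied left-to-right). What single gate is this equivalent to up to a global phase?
S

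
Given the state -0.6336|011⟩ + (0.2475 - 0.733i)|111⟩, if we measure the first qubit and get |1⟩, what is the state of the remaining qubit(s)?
(0.3199 - 0.9474i)|11⟩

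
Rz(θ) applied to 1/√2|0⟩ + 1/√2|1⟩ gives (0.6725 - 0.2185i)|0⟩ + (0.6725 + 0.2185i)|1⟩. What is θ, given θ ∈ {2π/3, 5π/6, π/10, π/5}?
π/5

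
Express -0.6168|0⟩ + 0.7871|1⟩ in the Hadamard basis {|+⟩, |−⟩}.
0.1204|+⟩ - 0.9927|−⟩

With |ψ⟩ = α|0⟩ + β|1⟩, the Hadamard-basis coefficients are ⟨+|ψ⟩ = (α + β)/√2 and ⟨−|ψ⟩ = (α − β)/√2.
Here α = -0.6168, β = 0.7871: (α + β)/√2 = 0.1204, (α − β)/√2 = -0.9927.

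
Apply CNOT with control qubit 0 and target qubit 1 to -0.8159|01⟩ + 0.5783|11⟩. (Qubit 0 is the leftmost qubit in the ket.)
-0.8159|01⟩ + 0.5783|10⟩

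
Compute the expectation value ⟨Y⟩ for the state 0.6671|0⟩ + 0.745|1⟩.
0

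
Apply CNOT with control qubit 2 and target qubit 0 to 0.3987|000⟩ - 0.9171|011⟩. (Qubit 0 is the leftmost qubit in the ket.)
0.3987|000⟩ - 0.9171|111⟩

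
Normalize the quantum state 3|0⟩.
|0⟩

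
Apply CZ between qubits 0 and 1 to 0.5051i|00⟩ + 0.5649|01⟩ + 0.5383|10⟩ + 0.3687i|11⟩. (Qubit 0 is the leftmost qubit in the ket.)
0.5051i|00⟩ + 0.5649|01⟩ + 0.5383|10⟩ - 0.3687i|11⟩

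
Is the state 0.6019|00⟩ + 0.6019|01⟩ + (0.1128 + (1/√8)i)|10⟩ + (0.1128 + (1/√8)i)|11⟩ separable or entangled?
Separable

Writing the state as a|00⟩ + b|01⟩ + c|10⟩ + d|11⟩, it is a product state iff ad − bc = 0.
Here (a, b, c, d) = (0.6019, 0.6019, (0.1128 + (1/√8)i), (0.1128 + (1/√8)i)): ad − bc = (0.6019)(0.1128 + (1/√8)i) − (0.6019)(0.1128 + (1/√8)i) = 0, so the state is separable.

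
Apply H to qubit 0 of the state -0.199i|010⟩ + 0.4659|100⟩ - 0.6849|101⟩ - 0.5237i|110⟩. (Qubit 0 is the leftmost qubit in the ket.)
0.3294|000⟩ - 0.4843|001⟩ - 0.511i|010⟩ - 0.3294|100⟩ + 0.4843|101⟩ + 0.2296i|110⟩

H on qubit 0 mixes each pair of kets that differ only in qubit 0: amplitudes (a, b) of (|…0…⟩, |…1…⟩) become ((a + b)/√2, (a − b)/√2). Kets absent from the input have amplitude 0.
(|000⟩, |100⟩): (a, b) = (0, 0.4659) → (0.3294, -0.3294)
(|001⟩, |101⟩): (a, b) = (0, -0.6849) → (-0.4843, 0.4843)
(|010⟩, |110⟩): (a, b) = (-0.199i, -0.5237i) → (-0.511i, 0.2296i)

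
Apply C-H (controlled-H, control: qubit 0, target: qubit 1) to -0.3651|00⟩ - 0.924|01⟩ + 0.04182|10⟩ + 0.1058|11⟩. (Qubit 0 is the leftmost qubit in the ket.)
-0.3651|00⟩ - 0.924|01⟩ + 0.1044|10⟩ - 0.04524|11⟩

C-H leaves the control-|0⟩ kets |00⟩, |01⟩ unchanged and applies H to qubit 1 on the control-|1⟩ pair (|10⟩, |11⟩).
H = [[1/√2, 1/√2], [1/√2, -1/√2]].
With a = amp(|10⟩) = 0.04182 and b = amp(|11⟩) = 0.1058:
new amp(|10⟩) = (1/√2)·a + (1/√2)·b = 0.1044
new amp(|11⟩) = (1/√2)·a + (-1/√2)·b = -0.04524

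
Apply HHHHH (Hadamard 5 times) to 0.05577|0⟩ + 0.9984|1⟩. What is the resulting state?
0.7454|0⟩ - 0.6665|1⟩

H² = I, so H^5 = H: a single Hadamard. With (a, b) = (0.05577, 0.9984), H gives ((a + b)/√2, (a − b)/√2) = (0.7454, -0.6665).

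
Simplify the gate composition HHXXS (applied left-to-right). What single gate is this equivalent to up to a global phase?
S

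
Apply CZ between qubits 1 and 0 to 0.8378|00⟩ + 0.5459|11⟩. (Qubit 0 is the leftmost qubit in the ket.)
0.8378|00⟩ - 0.5459|11⟩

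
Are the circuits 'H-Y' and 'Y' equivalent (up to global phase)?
No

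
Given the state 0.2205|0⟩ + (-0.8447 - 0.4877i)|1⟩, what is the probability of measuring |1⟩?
0.9514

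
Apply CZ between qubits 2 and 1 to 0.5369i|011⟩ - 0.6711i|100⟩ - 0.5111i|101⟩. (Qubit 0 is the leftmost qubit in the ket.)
-0.5369i|011⟩ - 0.6711i|100⟩ - 0.5111i|101⟩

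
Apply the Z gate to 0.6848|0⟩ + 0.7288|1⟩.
0.6848|0⟩ - 0.7288|1⟩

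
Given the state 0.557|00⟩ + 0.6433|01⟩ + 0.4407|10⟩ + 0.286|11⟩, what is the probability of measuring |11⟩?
0.0818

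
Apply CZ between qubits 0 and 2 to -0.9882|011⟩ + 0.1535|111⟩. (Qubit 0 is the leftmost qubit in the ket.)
-0.9882|011⟩ - 0.1535|111⟩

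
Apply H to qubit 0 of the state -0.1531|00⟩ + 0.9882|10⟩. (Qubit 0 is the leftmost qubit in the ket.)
0.5905|00⟩ - 0.807|10⟩

H on qubit 0 mixes each pair of kets that differ only in qubit 0: amplitudes (a, b) of (|…0…⟩, |…1…⟩) become ((a + b)/√2, (a − b)/√2). Kets absent from the input have amplitude 0.
(|00⟩, |10⟩): (a, b) = (-0.1531, 0.9882) → (0.5905, -0.807)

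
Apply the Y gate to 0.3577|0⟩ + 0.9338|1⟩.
-0.9338i|0⟩ + 0.3577i|1⟩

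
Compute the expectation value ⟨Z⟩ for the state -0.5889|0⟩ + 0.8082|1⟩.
-0.3064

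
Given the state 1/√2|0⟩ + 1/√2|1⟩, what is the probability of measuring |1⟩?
1/2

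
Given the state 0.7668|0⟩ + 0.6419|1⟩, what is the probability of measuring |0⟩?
0.588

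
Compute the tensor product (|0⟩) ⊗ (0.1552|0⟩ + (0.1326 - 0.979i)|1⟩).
0.1552|00⟩ + (0.1326 - 0.979i)|01⟩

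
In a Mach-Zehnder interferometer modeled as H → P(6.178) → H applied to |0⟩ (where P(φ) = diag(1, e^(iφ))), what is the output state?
(0.9972 - 0.0525i)|0⟩ + (0.002763 + 0.0525i)|1⟩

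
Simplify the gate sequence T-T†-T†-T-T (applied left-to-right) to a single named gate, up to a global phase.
T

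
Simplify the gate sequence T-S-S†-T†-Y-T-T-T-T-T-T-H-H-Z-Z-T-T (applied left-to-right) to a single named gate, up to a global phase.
Y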